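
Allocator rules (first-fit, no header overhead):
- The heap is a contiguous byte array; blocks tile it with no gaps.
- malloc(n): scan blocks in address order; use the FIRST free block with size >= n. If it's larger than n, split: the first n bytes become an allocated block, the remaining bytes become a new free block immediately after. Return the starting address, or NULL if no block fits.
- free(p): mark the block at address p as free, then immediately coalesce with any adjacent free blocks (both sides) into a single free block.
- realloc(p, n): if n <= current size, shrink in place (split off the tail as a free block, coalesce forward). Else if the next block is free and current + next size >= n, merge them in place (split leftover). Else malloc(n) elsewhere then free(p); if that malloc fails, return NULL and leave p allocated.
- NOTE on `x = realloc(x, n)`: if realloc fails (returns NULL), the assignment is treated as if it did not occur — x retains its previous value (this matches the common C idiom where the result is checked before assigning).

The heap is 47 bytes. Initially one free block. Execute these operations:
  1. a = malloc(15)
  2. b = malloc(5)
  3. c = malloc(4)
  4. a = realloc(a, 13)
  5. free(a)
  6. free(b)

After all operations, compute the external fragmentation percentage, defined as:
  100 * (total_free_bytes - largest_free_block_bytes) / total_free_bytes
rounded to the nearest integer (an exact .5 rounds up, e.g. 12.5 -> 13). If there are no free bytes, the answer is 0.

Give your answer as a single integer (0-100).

Op 1: a = malloc(15) -> a = 0; heap: [0-14 ALLOC][15-46 FREE]
Op 2: b = malloc(5) -> b = 15; heap: [0-14 ALLOC][15-19 ALLOC][20-46 FREE]
Op 3: c = malloc(4) -> c = 20; heap: [0-14 ALLOC][15-19 ALLOC][20-23 ALLOC][24-46 FREE]
Op 4: a = realloc(a, 13) -> a = 0; heap: [0-12 ALLOC][13-14 FREE][15-19 ALLOC][20-23 ALLOC][24-46 FREE]
Op 5: free(a) -> (freed a); heap: [0-14 FREE][15-19 ALLOC][20-23 ALLOC][24-46 FREE]
Op 6: free(b) -> (freed b); heap: [0-19 FREE][20-23 ALLOC][24-46 FREE]
Free blocks: [20 23] total_free=43 largest=23 -> 100*(43-23)/43 = 2000/43 ≈ 46.512 -> rounds to 47

Answer: 47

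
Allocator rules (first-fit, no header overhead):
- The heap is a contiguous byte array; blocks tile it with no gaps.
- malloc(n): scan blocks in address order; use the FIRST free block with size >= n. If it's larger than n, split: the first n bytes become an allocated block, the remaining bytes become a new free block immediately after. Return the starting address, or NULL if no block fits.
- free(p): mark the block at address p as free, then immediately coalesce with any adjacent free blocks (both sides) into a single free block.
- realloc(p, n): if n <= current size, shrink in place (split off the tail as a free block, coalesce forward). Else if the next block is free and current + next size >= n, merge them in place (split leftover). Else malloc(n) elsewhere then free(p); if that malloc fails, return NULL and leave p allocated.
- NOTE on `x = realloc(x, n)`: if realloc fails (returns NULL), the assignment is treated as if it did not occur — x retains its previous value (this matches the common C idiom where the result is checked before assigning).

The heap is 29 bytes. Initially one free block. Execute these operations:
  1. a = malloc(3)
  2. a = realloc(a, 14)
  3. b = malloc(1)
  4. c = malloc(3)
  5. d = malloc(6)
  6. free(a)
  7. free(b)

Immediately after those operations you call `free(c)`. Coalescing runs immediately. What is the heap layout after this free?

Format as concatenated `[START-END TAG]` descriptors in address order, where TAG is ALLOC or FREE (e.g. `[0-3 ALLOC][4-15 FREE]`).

Answer: [0-17 FREE][18-23 ALLOC][24-28 FREE]

Derivation:
Op 1: a = malloc(3) -> a = 0; heap: [0-2 ALLOC][3-28 FREE]
Op 2: a = realloc(a, 14) -> a = 0; heap: [0-13 ALLOC][14-28 FREE]
Op 3: b = malloc(1) -> b = 14; heap: [0-13 ALLOC][14-14 ALLOC][15-28 FREE]
Op 4: c = malloc(3) -> c = 15; heap: [0-13 ALLOC][14-14 ALLOC][15-17 ALLOC][18-28 FREE]
Op 5: d = malloc(6) -> d = 18; heap: [0-13 ALLOC][14-14 ALLOC][15-17 ALLOC][18-23 ALLOC][24-28 FREE]
Op 6: free(a) -> (freed a); heap: [0-13 FREE][14-14 ALLOC][15-17 ALLOC][18-23 ALLOC][24-28 FREE]
Op 7: free(b) -> (freed b); heap: [0-14 FREE][15-17 ALLOC][18-23 ALLOC][24-28 FREE]
free(c): c = 15 -> block [15-17 ALLOC]; mark free, coalesce with adjacent free neighbors -> [0-17 FREE][18-23 ALLOC][24-28 FREE]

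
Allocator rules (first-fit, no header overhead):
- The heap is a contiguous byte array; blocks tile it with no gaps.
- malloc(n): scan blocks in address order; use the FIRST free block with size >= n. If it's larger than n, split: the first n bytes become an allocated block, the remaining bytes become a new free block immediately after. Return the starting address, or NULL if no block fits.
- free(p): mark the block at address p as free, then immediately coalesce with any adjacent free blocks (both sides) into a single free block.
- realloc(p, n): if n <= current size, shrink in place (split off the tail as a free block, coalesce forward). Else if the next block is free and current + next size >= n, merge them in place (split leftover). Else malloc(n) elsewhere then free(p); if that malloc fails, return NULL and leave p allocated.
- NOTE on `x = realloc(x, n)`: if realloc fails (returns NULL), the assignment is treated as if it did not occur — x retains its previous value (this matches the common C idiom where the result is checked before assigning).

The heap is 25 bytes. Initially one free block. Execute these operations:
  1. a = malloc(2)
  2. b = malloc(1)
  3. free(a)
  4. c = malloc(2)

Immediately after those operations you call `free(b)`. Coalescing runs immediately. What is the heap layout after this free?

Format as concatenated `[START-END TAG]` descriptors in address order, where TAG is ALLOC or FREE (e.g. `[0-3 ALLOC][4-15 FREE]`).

Op 1: a = malloc(2) -> a = 0; heap: [0-1 ALLOC][2-24 FREE]
Op 2: b = malloc(1) -> b = 2; heap: [0-1 ALLOC][2-2 ALLOC][3-24 FREE]
Op 3: free(a) -> (freed a); heap: [0-1 FREE][2-2 ALLOC][3-24 FREE]
Op 4: c = malloc(2) -> c = 0; heap: [0-1 ALLOC][2-2 ALLOC][3-24 FREE]
free(b): b = 2 -> block [2-2 ALLOC]; mark free, coalesce with adjacent free neighbors -> [0-1 ALLOC][2-24 FREE]

Answer: [0-1 ALLOC][2-24 FREE]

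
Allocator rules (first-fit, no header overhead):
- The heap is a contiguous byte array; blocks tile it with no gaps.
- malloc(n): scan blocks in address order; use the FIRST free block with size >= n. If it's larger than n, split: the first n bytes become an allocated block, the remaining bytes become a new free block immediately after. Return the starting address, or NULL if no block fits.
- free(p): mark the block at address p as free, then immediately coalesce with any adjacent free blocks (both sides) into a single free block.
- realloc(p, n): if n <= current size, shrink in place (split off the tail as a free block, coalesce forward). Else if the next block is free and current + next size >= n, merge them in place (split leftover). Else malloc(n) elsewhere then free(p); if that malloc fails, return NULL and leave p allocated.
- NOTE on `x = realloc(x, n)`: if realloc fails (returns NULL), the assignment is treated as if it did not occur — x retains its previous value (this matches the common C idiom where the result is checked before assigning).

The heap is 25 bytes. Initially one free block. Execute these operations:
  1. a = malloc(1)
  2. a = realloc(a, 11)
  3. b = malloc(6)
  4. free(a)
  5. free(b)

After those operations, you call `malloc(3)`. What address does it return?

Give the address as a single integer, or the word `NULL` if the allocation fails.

Answer: 0

Derivation:
Op 1: a = malloc(1) -> a = 0; heap: [0-0 ALLOC][1-24 FREE]
Op 2: a = realloc(a, 11) -> a = 0; heap: [0-10 ALLOC][11-24 FREE]
Op 3: b = malloc(6) -> b = 11; heap: [0-10 ALLOC][11-16 ALLOC][17-24 FREE]
Op 4: free(a) -> (freed a); heap: [0-10 FREE][11-16 ALLOC][17-24 FREE]
Op 5: free(b) -> (freed b); heap: [0-24 FREE]
malloc(3): first-fit scan over [0-24 FREE] -> 0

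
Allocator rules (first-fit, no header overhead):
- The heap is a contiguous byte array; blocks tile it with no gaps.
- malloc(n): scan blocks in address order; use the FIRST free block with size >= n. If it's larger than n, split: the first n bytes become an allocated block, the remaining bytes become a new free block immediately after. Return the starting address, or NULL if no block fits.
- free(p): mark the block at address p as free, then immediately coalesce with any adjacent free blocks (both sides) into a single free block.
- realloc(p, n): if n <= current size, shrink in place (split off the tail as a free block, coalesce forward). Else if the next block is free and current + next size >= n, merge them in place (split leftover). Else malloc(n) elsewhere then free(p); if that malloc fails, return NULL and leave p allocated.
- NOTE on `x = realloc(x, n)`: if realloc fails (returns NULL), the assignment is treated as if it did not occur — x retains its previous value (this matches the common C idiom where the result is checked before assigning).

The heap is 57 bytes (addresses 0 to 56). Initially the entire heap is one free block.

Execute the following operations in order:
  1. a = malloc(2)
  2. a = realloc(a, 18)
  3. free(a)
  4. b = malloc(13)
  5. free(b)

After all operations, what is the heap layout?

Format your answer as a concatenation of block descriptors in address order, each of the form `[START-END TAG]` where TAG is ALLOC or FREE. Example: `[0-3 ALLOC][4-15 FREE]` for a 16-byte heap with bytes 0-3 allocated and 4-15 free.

Answer: [0-56 FREE]

Derivation:
Op 1: a = malloc(2) -> a = 0; heap: [0-1 ALLOC][2-56 FREE]
Op 2: a = realloc(a, 18) -> a = 0; heap: [0-17 ALLOC][18-56 FREE]
Op 3: free(a) -> (freed a); heap: [0-56 FREE]
Op 4: b = malloc(13) -> b = 0; heap: [0-12 ALLOC][13-56 FREE]
Op 5: free(b) -> (freed b); heap: [0-56 FREE]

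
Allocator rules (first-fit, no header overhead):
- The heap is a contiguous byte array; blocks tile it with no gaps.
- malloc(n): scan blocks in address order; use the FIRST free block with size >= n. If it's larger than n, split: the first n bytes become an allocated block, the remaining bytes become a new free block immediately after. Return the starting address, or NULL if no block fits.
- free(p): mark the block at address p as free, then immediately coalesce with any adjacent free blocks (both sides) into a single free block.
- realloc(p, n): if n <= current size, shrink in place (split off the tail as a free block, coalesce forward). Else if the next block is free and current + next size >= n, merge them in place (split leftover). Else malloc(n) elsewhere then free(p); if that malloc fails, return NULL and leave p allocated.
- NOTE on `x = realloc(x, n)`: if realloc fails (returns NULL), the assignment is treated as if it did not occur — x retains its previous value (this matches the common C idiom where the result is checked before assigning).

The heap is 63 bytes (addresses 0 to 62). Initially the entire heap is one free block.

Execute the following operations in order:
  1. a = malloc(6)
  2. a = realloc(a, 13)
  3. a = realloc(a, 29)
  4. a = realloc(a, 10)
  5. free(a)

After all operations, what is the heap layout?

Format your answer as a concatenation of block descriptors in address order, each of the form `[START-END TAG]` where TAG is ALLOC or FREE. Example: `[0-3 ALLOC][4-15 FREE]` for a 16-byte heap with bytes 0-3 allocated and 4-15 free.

Op 1: a = malloc(6) -> a = 0; heap: [0-5 ALLOC][6-62 FREE]
Op 2: a = realloc(a, 13) -> a = 0; heap: [0-12 ALLOC][13-62 FREE]
Op 3: a = realloc(a, 29) -> a = 0; heap: [0-28 ALLOC][29-62 FREE]
Op 4: a = realloc(a, 10) -> a = 0; heap: [0-9 ALLOC][10-62 FREE]
Op 5: free(a) -> (freed a); heap: [0-62 FREE]

Answer: [0-62 FREE]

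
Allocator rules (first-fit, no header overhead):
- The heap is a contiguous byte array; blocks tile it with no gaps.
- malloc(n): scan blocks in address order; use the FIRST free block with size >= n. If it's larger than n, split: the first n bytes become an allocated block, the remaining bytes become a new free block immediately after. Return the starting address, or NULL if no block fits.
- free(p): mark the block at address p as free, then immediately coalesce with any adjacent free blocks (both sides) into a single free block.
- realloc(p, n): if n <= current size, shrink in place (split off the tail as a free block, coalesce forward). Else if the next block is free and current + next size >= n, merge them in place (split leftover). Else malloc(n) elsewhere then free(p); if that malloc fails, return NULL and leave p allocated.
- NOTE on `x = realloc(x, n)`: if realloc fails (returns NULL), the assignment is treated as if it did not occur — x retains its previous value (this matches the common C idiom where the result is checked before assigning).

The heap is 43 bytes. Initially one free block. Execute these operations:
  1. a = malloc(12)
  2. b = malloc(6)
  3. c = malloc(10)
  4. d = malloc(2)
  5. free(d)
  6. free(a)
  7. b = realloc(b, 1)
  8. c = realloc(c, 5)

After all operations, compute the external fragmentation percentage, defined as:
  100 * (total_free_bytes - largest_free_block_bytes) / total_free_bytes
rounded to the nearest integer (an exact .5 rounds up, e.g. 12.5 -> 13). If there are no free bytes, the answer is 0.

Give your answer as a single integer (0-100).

Op 1: a = malloc(12) -> a = 0; heap: [0-11 ALLOC][12-42 FREE]
Op 2: b = malloc(6) -> b = 12; heap: [0-11 ALLOC][12-17 ALLOC][18-42 FREE]
Op 3: c = malloc(10) -> c = 18; heap: [0-11 ALLOC][12-17 ALLOC][18-27 ALLOC][28-42 FREE]
Op 4: d = malloc(2) -> d = 28; heap: [0-11 ALLOC][12-17 ALLOC][18-27 ALLOC][28-29 ALLOC][30-42 FREE]
Op 5: free(d) -> (freed d); heap: [0-11 ALLOC][12-17 ALLOC][18-27 ALLOC][28-42 FREE]
Op 6: free(a) -> (freed a); heap: [0-11 FREE][12-17 ALLOC][18-27 ALLOC][28-42 FREE]
Op 7: b = realloc(b, 1) -> b = 12; heap: [0-11 FREE][12-12 ALLOC][13-17 FREE][18-27 ALLOC][28-42 FREE]
Op 8: c = realloc(c, 5) -> c = 18; heap: [0-11 FREE][12-12 ALLOC][13-17 FREE][18-22 ALLOC][23-42 FREE]
Free blocks: [12 5 20] total_free=37 largest=20 -> 100*(37-20)/37 = 1700/37 ≈ 45.946 -> rounds to 46

Answer: 46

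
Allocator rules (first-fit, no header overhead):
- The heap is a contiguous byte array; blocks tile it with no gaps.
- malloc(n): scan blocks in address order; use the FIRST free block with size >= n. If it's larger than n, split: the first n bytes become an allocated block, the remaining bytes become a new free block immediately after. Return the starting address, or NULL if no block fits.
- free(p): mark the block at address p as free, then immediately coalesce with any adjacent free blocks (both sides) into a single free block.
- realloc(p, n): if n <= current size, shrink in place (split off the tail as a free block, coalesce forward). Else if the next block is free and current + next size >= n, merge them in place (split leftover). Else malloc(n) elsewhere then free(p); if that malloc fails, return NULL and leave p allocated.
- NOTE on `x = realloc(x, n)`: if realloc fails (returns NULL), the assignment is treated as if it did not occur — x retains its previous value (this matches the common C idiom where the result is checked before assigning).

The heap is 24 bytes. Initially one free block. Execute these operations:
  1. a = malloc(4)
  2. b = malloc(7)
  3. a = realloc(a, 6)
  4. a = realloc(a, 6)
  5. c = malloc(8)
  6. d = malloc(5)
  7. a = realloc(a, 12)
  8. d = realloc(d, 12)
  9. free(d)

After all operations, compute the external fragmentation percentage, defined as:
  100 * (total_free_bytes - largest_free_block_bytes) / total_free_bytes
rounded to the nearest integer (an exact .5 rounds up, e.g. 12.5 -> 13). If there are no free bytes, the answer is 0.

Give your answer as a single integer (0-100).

Answer: 36

Derivation:
Op 1: a = malloc(4) -> a = 0; heap: [0-3 ALLOC][4-23 FREE]
Op 2: b = malloc(7) -> b = 4; heap: [0-3 ALLOC][4-10 ALLOC][11-23 FREE]
Op 3: a = realloc(a, 6) -> a = 11; heap: [0-3 FREE][4-10 ALLOC][11-16 ALLOC][17-23 FREE]
Op 4: a = realloc(a, 6) -> a = 11; heap: [0-3 FREE][4-10 ALLOC][11-16 ALLOC][17-23 FREE]
Op 5: c = malloc(8) -> c = NULL; heap: [0-3 FREE][4-10 ALLOC][11-16 ALLOC][17-23 FREE]
Op 6: d = malloc(5) -> d = 17; heap: [0-3 FREE][4-10 ALLOC][11-16 ALLOC][17-21 ALLOC][22-23 FREE]
Op 7: a = realloc(a, 12) -> NULL (a unchanged); heap: [0-3 FREE][4-10 ALLOC][11-16 ALLOC][17-21 ALLOC][22-23 FREE]
Op 8: d = realloc(d, 12) -> NULL (d unchanged); heap: [0-3 FREE][4-10 ALLOC][11-16 ALLOC][17-21 ALLOC][22-23 FREE]
Op 9: free(d) -> (freed d); heap: [0-3 FREE][4-10 ALLOC][11-16 ALLOC][17-23 FREE]
Free blocks: [4 7] total_free=11 largest=7 -> 100*(11-7)/11 = 400/11 ≈ 36.364 -> rounds to 36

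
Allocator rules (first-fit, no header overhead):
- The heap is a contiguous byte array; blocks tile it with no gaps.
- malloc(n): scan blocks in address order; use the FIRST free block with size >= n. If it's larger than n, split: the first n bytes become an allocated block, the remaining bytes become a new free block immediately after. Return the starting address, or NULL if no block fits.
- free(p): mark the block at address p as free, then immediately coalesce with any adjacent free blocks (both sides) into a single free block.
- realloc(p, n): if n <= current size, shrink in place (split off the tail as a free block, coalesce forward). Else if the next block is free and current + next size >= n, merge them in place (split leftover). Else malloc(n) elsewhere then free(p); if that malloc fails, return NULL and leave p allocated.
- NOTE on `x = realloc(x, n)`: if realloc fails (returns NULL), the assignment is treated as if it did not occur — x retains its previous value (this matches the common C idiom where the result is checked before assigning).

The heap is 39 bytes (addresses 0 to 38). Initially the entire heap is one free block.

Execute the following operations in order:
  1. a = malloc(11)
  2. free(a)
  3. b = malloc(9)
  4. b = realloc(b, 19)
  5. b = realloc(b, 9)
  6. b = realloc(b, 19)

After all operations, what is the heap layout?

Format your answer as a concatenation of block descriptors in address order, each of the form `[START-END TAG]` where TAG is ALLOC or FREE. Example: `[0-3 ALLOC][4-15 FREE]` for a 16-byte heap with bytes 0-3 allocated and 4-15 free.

Answer: [0-18 ALLOC][19-38 FREE]

Derivation:
Op 1: a = malloc(11) -> a = 0; heap: [0-10 ALLOC][11-38 FREE]
Op 2: free(a) -> (freed a); heap: [0-38 FREE]
Op 3: b = malloc(9) -> b = 0; heap: [0-8 ALLOC][9-38 FREE]
Op 4: b = realloc(b, 19) -> b = 0; heap: [0-18 ALLOC][19-38 FREE]
Op 5: b = realloc(b, 9) -> b = 0; heap: [0-8 ALLOC][9-38 FREE]
Op 6: b = realloc(b, 19) -> b = 0; heap: [0-18 ALLOC][19-38 FREE]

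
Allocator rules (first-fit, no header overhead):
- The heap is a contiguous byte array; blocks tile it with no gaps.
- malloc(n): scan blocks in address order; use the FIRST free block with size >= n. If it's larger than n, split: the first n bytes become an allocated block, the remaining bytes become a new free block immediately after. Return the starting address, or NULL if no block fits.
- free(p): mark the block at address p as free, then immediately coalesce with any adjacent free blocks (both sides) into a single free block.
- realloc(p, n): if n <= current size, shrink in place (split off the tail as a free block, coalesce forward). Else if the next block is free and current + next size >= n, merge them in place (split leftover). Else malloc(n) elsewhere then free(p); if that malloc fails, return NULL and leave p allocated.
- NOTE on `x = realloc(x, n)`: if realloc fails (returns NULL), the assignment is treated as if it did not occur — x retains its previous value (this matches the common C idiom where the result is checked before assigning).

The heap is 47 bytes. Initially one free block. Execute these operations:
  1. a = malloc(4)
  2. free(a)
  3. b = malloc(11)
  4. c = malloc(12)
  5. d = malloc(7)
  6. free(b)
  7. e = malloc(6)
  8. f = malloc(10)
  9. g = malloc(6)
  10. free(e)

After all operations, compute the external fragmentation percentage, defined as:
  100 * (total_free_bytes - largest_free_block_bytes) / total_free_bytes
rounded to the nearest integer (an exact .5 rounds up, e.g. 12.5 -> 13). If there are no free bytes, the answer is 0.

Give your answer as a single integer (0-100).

Op 1: a = malloc(4) -> a = 0; heap: [0-3 ALLOC][4-46 FREE]
Op 2: free(a) -> (freed a); heap: [0-46 FREE]
Op 3: b = malloc(11) -> b = 0; heap: [0-10 ALLOC][11-46 FREE]
Op 4: c = malloc(12) -> c = 11; heap: [0-10 ALLOC][11-22 ALLOC][23-46 FREE]
Op 5: d = malloc(7) -> d = 23; heap: [0-10 ALLOC][11-22 ALLOC][23-29 ALLOC][30-46 FREE]
Op 6: free(b) -> (freed b); heap: [0-10 FREE][11-22 ALLOC][23-29 ALLOC][30-46 FREE]
Op 7: e = malloc(6) -> e = 0; heap: [0-5 ALLOC][6-10 FREE][11-22 ALLOC][23-29 ALLOC][30-46 FREE]
Op 8: f = malloc(10) -> f = 30; heap: [0-5 ALLOC][6-10 FREE][11-22 ALLOC][23-29 ALLOC][30-39 ALLOC][40-46 FREE]
Op 9: g = malloc(6) -> g = 40; heap: [0-5 ALLOC][6-10 FREE][11-22 ALLOC][23-29 ALLOC][30-39 ALLOC][40-45 ALLOC][46-46 FREE]
Op 10: free(e) -> (freed e); heap: [0-10 FREE][11-22 ALLOC][23-29 ALLOC][30-39 ALLOC][40-45 ALLOC][46-46 FREE]
Free blocks: [11 1] total_free=12 largest=11 -> 100*(12-11)/12 = 100/12 ≈ 8.333 -> rounds to 8

Answer: 8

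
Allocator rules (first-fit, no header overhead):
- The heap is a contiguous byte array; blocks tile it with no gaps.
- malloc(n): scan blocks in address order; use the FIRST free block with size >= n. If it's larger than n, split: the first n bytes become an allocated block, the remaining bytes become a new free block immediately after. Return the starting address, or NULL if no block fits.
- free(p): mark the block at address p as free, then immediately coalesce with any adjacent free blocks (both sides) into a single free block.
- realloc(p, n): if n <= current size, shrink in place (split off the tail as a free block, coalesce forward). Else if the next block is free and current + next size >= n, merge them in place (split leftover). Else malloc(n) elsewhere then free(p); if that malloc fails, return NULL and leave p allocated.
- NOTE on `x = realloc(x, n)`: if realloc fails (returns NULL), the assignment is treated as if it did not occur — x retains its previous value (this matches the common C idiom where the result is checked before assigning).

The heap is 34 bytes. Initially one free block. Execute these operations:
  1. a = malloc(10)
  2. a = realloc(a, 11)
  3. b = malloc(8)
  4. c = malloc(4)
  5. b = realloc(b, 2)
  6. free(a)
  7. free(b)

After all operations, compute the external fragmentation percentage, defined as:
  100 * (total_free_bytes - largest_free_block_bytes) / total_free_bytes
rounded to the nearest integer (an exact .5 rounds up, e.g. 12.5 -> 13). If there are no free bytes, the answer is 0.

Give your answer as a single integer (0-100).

Answer: 37

Derivation:
Op 1: a = malloc(10) -> a = 0; heap: [0-9 ALLOC][10-33 FREE]
Op 2: a = realloc(a, 11) -> a = 0; heap: [0-10 ALLOC][11-33 FREE]
Op 3: b = malloc(8) -> b = 11; heap: [0-10 ALLOC][11-18 ALLOC][19-33 FREE]
Op 4: c = malloc(4) -> c = 19; heap: [0-10 ALLOC][11-18 ALLOC][19-22 ALLOC][23-33 FREE]
Op 5: b = realloc(b, 2) -> b = 11; heap: [0-10 ALLOC][11-12 ALLOC][13-18 FREE][19-22 ALLOC][23-33 FREE]
Op 6: free(a) -> (freed a); heap: [0-10 FREE][11-12 ALLOC][13-18 FREE][19-22 ALLOC][23-33 FREE]
Op 7: free(b) -> (freed b); heap: [0-18 FREE][19-22 ALLOC][23-33 FREE]
Free blocks: [19 11] total_free=30 largest=19 -> 100*(30-19)/30 = 1100/30 ≈ 36.667 -> rounds to 37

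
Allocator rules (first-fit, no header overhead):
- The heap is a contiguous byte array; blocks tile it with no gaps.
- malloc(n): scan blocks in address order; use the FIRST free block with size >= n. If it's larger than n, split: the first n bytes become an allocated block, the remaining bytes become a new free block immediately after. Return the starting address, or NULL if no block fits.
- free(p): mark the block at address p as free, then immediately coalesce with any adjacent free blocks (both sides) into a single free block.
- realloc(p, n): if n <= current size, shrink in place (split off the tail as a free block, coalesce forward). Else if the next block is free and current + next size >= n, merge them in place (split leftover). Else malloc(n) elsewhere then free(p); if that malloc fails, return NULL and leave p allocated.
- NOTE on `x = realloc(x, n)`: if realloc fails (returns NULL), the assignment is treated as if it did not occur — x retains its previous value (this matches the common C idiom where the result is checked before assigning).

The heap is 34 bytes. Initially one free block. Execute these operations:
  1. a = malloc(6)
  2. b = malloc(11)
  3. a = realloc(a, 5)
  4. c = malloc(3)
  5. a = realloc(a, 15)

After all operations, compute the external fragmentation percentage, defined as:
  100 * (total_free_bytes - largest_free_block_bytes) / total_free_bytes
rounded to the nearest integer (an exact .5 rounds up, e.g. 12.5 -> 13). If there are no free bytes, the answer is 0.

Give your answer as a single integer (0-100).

Op 1: a = malloc(6) -> a = 0; heap: [0-5 ALLOC][6-33 FREE]
Op 2: b = malloc(11) -> b = 6; heap: [0-5 ALLOC][6-16 ALLOC][17-33 FREE]
Op 3: a = realloc(a, 5) -> a = 0; heap: [0-4 ALLOC][5-5 FREE][6-16 ALLOC][17-33 FREE]
Op 4: c = malloc(3) -> c = 17; heap: [0-4 ALLOC][5-5 FREE][6-16 ALLOC][17-19 ALLOC][20-33 FREE]
Op 5: a = realloc(a, 15) -> NULL (a unchanged); heap: [0-4 ALLOC][5-5 FREE][6-16 ALLOC][17-19 ALLOC][20-33 FREE]
Free blocks: [1 14] total_free=15 largest=14 -> 100*(15-14)/15 = 100/15 ≈ 6.667 -> rounds to 7

Answer: 7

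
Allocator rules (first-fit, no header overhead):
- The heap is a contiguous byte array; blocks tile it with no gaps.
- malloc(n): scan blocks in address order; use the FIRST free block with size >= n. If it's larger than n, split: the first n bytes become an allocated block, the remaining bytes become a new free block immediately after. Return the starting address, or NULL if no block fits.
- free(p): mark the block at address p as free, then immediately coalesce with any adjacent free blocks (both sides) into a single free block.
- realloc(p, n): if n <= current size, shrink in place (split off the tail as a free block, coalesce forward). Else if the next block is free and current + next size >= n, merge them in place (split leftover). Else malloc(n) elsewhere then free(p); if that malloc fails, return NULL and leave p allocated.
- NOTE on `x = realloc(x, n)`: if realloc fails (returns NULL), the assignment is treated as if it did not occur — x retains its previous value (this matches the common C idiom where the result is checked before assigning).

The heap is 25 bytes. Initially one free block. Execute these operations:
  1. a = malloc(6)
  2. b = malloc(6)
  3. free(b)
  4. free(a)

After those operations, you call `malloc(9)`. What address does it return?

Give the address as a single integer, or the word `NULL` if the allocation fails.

Answer: 0

Derivation:
Op 1: a = malloc(6) -> a = 0; heap: [0-5 ALLOC][6-24 FREE]
Op 2: b = malloc(6) -> b = 6; heap: [0-5 ALLOC][6-11 ALLOC][12-24 FREE]
Op 3: free(b) -> (freed b); heap: [0-5 ALLOC][6-24 FREE]
Op 4: free(a) -> (freed a); heap: [0-24 FREE]
malloc(9): first-fit scan over [0-24 FREE] -> 0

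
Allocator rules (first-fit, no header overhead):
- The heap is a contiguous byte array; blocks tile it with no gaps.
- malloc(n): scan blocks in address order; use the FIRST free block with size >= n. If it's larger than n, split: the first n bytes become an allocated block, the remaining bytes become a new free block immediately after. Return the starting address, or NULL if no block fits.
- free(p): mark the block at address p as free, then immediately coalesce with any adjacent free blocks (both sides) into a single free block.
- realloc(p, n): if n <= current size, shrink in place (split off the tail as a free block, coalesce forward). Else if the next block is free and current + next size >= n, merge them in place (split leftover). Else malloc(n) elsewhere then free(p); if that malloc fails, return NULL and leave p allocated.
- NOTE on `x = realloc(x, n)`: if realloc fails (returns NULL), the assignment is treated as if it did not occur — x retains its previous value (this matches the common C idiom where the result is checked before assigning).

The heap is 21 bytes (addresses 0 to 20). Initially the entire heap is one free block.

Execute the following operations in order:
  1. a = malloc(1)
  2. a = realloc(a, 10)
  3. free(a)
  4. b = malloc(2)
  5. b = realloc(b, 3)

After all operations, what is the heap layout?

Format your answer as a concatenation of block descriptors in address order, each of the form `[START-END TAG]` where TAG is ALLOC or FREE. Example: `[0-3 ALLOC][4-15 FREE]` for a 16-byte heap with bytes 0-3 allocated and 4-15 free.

Op 1: a = malloc(1) -> a = 0; heap: [0-0 ALLOC][1-20 FREE]
Op 2: a = realloc(a, 10) -> a = 0; heap: [0-9 ALLOC][10-20 FREE]
Op 3: free(a) -> (freed a); heap: [0-20 FREE]
Op 4: b = malloc(2) -> b = 0; heap: [0-1 ALLOC][2-20 FREE]
Op 5: b = realloc(b, 3) -> b = 0; heap: [0-2 ALLOC][3-20 FREE]

Answer: [0-2 ALLOC][3-20 FREE]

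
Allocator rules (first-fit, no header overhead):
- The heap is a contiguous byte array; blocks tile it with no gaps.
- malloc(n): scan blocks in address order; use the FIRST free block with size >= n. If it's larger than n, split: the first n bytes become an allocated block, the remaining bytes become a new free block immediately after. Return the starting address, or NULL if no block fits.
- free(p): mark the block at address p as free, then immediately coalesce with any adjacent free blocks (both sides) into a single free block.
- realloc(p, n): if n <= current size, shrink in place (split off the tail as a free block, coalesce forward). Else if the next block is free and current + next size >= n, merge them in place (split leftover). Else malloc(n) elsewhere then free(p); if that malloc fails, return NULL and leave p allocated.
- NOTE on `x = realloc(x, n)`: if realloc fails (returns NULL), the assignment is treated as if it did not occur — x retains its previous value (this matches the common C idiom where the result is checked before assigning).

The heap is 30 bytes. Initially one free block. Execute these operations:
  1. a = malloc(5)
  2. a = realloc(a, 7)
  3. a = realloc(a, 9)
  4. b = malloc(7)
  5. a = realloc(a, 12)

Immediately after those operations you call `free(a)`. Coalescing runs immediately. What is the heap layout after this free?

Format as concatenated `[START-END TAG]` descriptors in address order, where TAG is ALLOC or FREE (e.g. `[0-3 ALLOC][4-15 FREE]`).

Op 1: a = malloc(5) -> a = 0; heap: [0-4 ALLOC][5-29 FREE]
Op 2: a = realloc(a, 7) -> a = 0; heap: [0-6 ALLOC][7-29 FREE]
Op 3: a = realloc(a, 9) -> a = 0; heap: [0-8 ALLOC][9-29 FREE]
Op 4: b = malloc(7) -> b = 9; heap: [0-8 ALLOC][9-15 ALLOC][16-29 FREE]
Op 5: a = realloc(a, 12) -> a = 16; heap: [0-8 FREE][9-15 ALLOC][16-27 ALLOC][28-29 FREE]
free(a): a = 16 -> block [16-27 ALLOC]; mark free, coalesce with adjacent free neighbors -> [0-8 FREE][9-15 ALLOC][16-29 FREE]

Answer: [0-8 FREE][9-15 ALLOC][16-29 FREE]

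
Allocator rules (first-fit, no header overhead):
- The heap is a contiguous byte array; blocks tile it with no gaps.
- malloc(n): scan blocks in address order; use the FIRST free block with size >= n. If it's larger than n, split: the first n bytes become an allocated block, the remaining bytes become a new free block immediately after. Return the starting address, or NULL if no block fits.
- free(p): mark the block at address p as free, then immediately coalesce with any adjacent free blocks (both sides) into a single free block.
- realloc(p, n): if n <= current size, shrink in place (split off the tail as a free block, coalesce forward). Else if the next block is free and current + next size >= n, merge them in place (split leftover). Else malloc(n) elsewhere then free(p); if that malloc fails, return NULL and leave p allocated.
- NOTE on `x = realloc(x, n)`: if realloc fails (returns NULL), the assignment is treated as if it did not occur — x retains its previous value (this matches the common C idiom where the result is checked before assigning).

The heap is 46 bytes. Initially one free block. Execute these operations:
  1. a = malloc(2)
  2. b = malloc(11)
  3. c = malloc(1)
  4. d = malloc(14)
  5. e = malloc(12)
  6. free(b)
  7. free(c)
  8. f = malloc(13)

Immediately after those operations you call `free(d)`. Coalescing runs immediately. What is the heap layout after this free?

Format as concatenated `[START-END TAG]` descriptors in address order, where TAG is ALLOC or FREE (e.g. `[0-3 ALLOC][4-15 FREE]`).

Answer: [0-1 ALLOC][2-27 FREE][28-39 ALLOC][40-45 FREE]

Derivation:
Op 1: a = malloc(2) -> a = 0; heap: [0-1 ALLOC][2-45 FREE]
Op 2: b = malloc(11) -> b = 2; heap: [0-1 ALLOC][2-12 ALLOC][13-45 FREE]
Op 3: c = malloc(1) -> c = 13; heap: [0-1 ALLOC][2-12 ALLOC][13-13 ALLOC][14-45 FREE]
Op 4: d = malloc(14) -> d = 14; heap: [0-1 ALLOC][2-12 ALLOC][13-13 ALLOC][14-27 ALLOC][28-45 FREE]
Op 5: e = malloc(12) -> e = 28; heap: [0-1 ALLOC][2-12 ALLOC][13-13 ALLOC][14-27 ALLOC][28-39 ALLOC][40-45 FREE]
Op 6: free(b) -> (freed b); heap: [0-1 ALLOC][2-12 FREE][13-13 ALLOC][14-27 ALLOC][28-39 ALLOC][40-45 FREE]
Op 7: free(c) -> (freed c); heap: [0-1 ALLOC][2-13 FREE][14-27 ALLOC][28-39 ALLOC][40-45 FREE]
Op 8: f = malloc(13) -> f = NULL; heap: [0-1 ALLOC][2-13 FREE][14-27 ALLOC][28-39 ALLOC][40-45 FREE]
free(d): d = 14 -> block [14-27 ALLOC]; mark free, coalesce with adjacent free neighbors -> [0-1 ALLOC][2-27 FREE][28-39 ALLOC][40-45 FREE]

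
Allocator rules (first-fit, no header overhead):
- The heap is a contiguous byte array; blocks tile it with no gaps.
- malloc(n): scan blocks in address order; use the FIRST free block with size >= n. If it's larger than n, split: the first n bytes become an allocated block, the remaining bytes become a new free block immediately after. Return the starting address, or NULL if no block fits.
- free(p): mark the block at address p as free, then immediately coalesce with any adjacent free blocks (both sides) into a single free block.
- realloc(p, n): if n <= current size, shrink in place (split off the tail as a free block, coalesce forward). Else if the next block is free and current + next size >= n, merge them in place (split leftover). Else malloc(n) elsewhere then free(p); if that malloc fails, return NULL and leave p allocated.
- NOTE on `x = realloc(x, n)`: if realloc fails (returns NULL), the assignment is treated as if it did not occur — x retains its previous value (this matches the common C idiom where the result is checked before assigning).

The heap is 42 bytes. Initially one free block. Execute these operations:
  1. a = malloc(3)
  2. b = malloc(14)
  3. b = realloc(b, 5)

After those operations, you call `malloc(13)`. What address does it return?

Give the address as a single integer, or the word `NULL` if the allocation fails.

Answer: 8

Derivation:
Op 1: a = malloc(3) -> a = 0; heap: [0-2 ALLOC][3-41 FREE]
Op 2: b = malloc(14) -> b = 3; heap: [0-2 ALLOC][3-16 ALLOC][17-41 FREE]
Op 3: b = realloc(b, 5) -> b = 3; heap: [0-2 ALLOC][3-7 ALLOC][8-41 FREE]
malloc(13): first-fit scan over [0-2 ALLOC][3-7 ALLOC][8-41 FREE] -> 8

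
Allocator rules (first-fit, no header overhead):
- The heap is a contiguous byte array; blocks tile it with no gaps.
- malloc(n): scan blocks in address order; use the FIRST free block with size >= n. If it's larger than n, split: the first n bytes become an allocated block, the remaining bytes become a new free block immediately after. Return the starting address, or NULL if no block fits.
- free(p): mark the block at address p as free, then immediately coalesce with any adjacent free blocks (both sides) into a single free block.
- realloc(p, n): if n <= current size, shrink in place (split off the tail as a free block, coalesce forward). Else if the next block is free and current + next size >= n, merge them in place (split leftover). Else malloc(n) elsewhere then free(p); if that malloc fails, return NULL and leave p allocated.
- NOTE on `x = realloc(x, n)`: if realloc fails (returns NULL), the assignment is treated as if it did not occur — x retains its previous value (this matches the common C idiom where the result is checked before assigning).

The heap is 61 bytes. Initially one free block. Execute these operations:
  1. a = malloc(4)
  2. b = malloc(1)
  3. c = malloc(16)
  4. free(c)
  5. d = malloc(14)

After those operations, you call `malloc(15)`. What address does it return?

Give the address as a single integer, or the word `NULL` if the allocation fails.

Op 1: a = malloc(4) -> a = 0; heap: [0-3 ALLOC][4-60 FREE]
Op 2: b = malloc(1) -> b = 4; heap: [0-3 ALLOC][4-4 ALLOC][5-60 FREE]
Op 3: c = malloc(16) -> c = 5; heap: [0-3 ALLOC][4-4 ALLOC][5-20 ALLOC][21-60 FREE]
Op 4: free(c) -> (freed c); heap: [0-3 ALLOC][4-4 ALLOC][5-60 FREE]
Op 5: d = malloc(14) -> d = 5; heap: [0-3 ALLOC][4-4 ALLOC][5-18 ALLOC][19-60 FREE]
malloc(15): first-fit scan over [0-3 ALLOC][4-4 ALLOC][5-18 ALLOC][19-60 FREE] -> 19

Answer: 19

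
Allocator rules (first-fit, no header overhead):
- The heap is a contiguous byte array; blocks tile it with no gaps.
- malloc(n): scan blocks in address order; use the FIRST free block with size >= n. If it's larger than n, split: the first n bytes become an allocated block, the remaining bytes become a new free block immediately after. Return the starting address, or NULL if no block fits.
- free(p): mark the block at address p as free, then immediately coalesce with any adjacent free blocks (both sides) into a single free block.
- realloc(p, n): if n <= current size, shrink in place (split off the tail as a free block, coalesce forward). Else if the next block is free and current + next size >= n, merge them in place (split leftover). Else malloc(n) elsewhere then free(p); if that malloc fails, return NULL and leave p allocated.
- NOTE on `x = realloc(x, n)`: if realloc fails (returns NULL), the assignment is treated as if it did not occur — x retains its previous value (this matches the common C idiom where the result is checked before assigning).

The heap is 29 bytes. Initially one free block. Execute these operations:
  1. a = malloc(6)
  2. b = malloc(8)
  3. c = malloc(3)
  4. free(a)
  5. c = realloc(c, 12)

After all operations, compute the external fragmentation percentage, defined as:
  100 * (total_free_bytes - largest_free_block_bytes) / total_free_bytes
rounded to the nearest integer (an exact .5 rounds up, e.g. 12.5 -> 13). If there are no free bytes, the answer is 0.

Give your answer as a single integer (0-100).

Answer: 33

Derivation:
Op 1: a = malloc(6) -> a = 0; heap: [0-5 ALLOC][6-28 FREE]
Op 2: b = malloc(8) -> b = 6; heap: [0-5 ALLOC][6-13 ALLOC][14-28 FREE]
Op 3: c = malloc(3) -> c = 14; heap: [0-5 ALLOC][6-13 ALLOC][14-16 ALLOC][17-28 FREE]
Op 4: free(a) -> (freed a); heap: [0-5 FREE][6-13 ALLOC][14-16 ALLOC][17-28 FREE]
Op 5: c = realloc(c, 12) -> c = 14; heap: [0-5 FREE][6-13 ALLOC][14-25 ALLOC][26-28 FREE]
Free blocks: [6 3] total_free=9 largest=6 -> 100*(9-6)/9 = 300/9 ≈ 33.333 -> rounds to 33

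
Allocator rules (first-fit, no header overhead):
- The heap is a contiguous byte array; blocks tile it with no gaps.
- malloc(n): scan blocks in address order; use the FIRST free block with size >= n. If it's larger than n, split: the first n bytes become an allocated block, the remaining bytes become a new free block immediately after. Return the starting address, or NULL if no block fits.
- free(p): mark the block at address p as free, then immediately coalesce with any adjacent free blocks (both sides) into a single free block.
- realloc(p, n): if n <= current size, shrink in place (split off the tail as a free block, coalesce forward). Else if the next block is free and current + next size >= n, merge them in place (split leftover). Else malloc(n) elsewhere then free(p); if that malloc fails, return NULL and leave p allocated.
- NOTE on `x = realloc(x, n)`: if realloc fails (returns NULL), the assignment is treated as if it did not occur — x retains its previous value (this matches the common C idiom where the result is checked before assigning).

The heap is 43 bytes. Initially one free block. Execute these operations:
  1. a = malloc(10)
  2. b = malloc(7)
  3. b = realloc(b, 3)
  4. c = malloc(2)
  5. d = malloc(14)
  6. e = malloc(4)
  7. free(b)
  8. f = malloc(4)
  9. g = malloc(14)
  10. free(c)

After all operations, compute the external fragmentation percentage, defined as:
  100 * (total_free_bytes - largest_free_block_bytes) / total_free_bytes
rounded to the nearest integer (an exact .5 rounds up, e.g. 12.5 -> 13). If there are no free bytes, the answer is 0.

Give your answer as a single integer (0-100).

Answer: 45

Derivation:
Op 1: a = malloc(10) -> a = 0; heap: [0-9 ALLOC][10-42 FREE]
Op 2: b = malloc(7) -> b = 10; heap: [0-9 ALLOC][10-16 ALLOC][17-42 FREE]
Op 3: b = realloc(b, 3) -> b = 10; heap: [0-9 ALLOC][10-12 ALLOC][13-42 FREE]
Op 4: c = malloc(2) -> c = 13; heap: [0-9 ALLOC][10-12 ALLOC][13-14 ALLOC][15-42 FREE]
Op 5: d = malloc(14) -> d = 15; heap: [0-9 ALLOC][10-12 ALLOC][13-14 ALLOC][15-28 ALLOC][29-42 FREE]
Op 6: e = malloc(4) -> e = 29; heap: [0-9 ALLOC][10-12 ALLOC][13-14 ALLOC][15-28 ALLOC][29-32 ALLOC][33-42 FREE]
Op 7: free(b) -> (freed b); heap: [0-9 ALLOC][10-12 FREE][13-14 ALLOC][15-28 ALLOC][29-32 ALLOC][33-42 FREE]
Op 8: f = malloc(4) -> f = 33; heap: [0-9 ALLOC][10-12 FREE][13-14 ALLOC][15-28 ALLOC][29-32 ALLOC][33-36 ALLOC][37-42 FREE]
Op 9: g = malloc(14) -> g = NULL; heap: [0-9 ALLOC][10-12 FREE][13-14 ALLOC][15-28 ALLOC][29-32 ALLOC][33-36 ALLOC][37-42 FREE]
Op 10: free(c) -> (freed c); heap: [0-9 ALLOC][10-14 FREE][15-28 ALLOC][29-32 ALLOC][33-36 ALLOC][37-42 FREE]
Free blocks: [5 6] total_free=11 largest=6 -> 100*(11-6)/11 = 500/11 ≈ 45.455 -> rounds to 45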